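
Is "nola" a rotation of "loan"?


Word: "loan", Candidate: "nola"
Method: check if candidate is substring of word+word
"loanloan" contains "nola"? No
Is rotation = No


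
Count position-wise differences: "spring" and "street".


Comparing character by character (same length = 6):
  Pos 0: 's' vs 's' =
  Pos 1: 'p' vs 't' !=
  Pos 2: 'r' vs 'r' =
  Pos 3: 'i' vs 'e' !=
  Pos 4: 'n' vs 'e' !=
  Pos 5: 'g' vs 't' !=
Hamming distance = 4


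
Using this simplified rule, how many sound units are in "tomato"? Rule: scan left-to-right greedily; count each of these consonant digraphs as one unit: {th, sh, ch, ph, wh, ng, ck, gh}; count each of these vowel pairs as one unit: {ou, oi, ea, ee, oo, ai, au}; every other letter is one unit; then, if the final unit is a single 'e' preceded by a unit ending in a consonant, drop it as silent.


Word: "tomato" (6 letters)
Left-to-right scan:
  (1) 't' (letter)
  (2) 'o' (letter)
  (3) 'm' (letter)
  (4) 'a' (letter)
  (5) 't' (letter)
  (6) 'o' (letter)
Units from scan: 6
Sound units = 6 units


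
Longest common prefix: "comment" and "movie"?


Word 1: "comment"
Word 2: "movie"
Comparing from start:
  Pos 0: 'c' != 'm' (stop)
LCP = "" (length 0)


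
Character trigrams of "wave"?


Word: "wave" (length 4)
Number of trigrams = 4 - 3 + 1 = 2
  Position 0: "wav"
  Position 1: "ave"
Trigrams = "wav", "ave"


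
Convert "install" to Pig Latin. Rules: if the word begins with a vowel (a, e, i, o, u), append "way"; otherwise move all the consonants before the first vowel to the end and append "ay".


Word: "install"
Starts with vowel → add 'way'
Pig Latin = "installway"


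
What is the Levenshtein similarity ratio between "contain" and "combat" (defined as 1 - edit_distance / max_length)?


Word 1: "contain" (length 7)
Word 2: "combat" (length 6)
One optimal edit sequence:
  1. keep 'c'
  2. keep 'o'
  3. substitute 'n' -> 'm'  (+1)
  4. substitute 't' -> 'b'  (+1)
  5. keep 'a'
  6. delete 'i'  (+1)
  7. substitute 'n' -> 't'  (+1)
Edit distance = 4
Max length = max(7, 6) = 7
Similarity = 1 - 4/7
= 0.4286


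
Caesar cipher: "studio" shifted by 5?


Word: "studio"
Shift: 5
Each letter → (letter + shift) mod 26:
  's' (18) + 5 = 23 → 'x'
  't' (19) + 5 = 24 → 'y'
  'u' (20) + 5 = 25 → 'z'
  'd' (3) + 5 = 8 → 'i'
  'i' (8) + 5 = 13 → 'n'
  'o' (14) + 5 = 19 → 't'
Result = "xyzint"


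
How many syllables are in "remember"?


Word: "remember"
Syllable breakdown: re | mem | ber
Counting: 3 parts
= 3 syllables


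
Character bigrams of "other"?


Word: "other" (length 5)
Number of bigrams = 5 - 2 + 1 = 4
  Position 0: "ot"
  Position 1: "th"
  Position 2: "he"
  Position 3: "er"
Bigrams = "ot", "th", "he", "er"


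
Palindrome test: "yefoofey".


Word: "yefoofey"
Reversed: "yefoofey"
Forward == Backward? yefoofey == yefoofey
Palindrome = Yes


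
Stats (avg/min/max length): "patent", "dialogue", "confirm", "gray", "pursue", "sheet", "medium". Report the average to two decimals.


Lengths: "patent"=6, "dialogue"=8, "confirm"=7, "gray"=4, "pursue"=6, "sheet"=5, "medium"=6
Sum = 42, Count = 7
Average = 42/7 = 6.00
= avg=6.00, min=4, max=8


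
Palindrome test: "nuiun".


Word: "nuiun"
Reversed: "nuiun"
Forward == Backward? nuiun == nuiun
Palindrome = Yes


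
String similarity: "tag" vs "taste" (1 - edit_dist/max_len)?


Word 1: "tag" (length 3)
Word 2: "taste" (length 5)
One optimal edit sequence:
  1. keep 't'
  2. keep 'a'
  3. insert 's'  (+1)
  4. insert 't'  (+1)
  5. substitute 'g' -> 'e'  (+1)
Edit distance = 3
Max length = max(3, 5) = 5
Similarity = 1 - 3/5
= 0.4000


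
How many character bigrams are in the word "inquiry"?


Word: "inquiry" (length 7)
Number of 2-grams = length - 2 + 1 = 7 - 2 + 1
= 6


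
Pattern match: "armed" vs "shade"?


Pattern of "armed": [0, 1, 2, 3, 4]
Pattern of "shade": [0, 1, 2, 3, 4]
Patterns match
Same pattern = Yes


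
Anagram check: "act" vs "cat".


Word 1: "act" → sorted: act
Word 2: "cat" → sorted: act
Same letters? act == act
Anagram = Yes


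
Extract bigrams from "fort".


Word: "fort" (length 4)
Number of bigrams = 4 - 2 + 1 = 3
  Position 0: "fo"
  Position 1: "or"
  Position 2: "rt"
Bigrams = "fo", "or", "rt"


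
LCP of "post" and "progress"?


Word 1: "post"
Word 2: "progress"
Comparing from start:
  Pos 0: 'p' == 'p'
  Pos 1: 'o' != 'r' (stop)
LCP = "p" (length 1)


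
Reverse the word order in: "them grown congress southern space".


Original: "them grown congress southern space"
Words (1..n): them | grown | congress | southern | space
Reversed (n..1): space | southern | congress | grown | them
Result = "space southern congress grown them"


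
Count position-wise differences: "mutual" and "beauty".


Comparing character by character (same length = 6):
  Pos 0: 'm' vs 'b' !=
  Pos 1: 'u' vs 'e' !=
  Pos 2: 't' vs 'a' !=
  Pos 3: 'u' vs 'u' =
  Pos 4: 'a' vs 't' !=
  Pos 5: 'l' vs 'y' !=
Hamming distance = 5


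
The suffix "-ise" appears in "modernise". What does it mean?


Suffix: -ise
As in: modernise -> modern + -ise
Meaning = to make


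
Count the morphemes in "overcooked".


Word: "overcooked"
Morphemes: over- | cook | -ed
Each morpheme carries meaning
= 3 morphemes


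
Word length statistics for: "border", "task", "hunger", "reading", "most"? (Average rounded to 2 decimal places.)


Lengths: "border"=6, "task"=4, "hunger"=6, "reading"=7, "most"=4
Sum = 27, Count = 5
Average = 27/5 = 5.40
= avg=5.40, min=4, max=7


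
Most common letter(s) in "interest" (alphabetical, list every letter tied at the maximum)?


Word: "interest"
Letter counts:
  'e': 2
  'i': 1
  'n': 1
  'r': 1
  's': 1
  't': 2
Maximum count = 2
Most frequent = 'e', 't' (2 times each)


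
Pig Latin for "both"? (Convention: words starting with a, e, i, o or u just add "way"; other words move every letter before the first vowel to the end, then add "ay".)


Word: "both"
Starts with consonant(s) → move to end, add 'ay'
Consonant cluster: "b"
Pig Latin = "othbay"


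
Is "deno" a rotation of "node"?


Word: "node", Candidate: "deno"
Method: check if candidate is substring of word+word
"nodenode" contains "deno"? Yes
Is rotation = Yes


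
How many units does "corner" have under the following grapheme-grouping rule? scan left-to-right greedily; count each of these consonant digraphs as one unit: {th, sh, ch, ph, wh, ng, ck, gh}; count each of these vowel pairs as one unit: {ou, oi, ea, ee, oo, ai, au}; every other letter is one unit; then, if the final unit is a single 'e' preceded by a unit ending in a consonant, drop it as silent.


Word: "corner" (6 letters)
Left-to-right scan:
  [1] 'c' (letter)
  [2] 'o' (letter)
  [3] 'r' (letter)
  [4] 'n' (letter)
  [5] 'e' (letter)
  [6] 'r' (letter)
Units from scan: 6
Sound units = 6 units


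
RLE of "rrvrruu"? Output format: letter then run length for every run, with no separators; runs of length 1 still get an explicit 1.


String: "rrvrruu"
Scanning for consecutive runs:
  'r' x 2
  'v' x 1
  'r' x 2
  'u' x 2
RLE = "r2v1r2u2"


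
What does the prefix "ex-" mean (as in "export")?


Prefix: ex-
Example: export = ex- + port
Meaning = out / former


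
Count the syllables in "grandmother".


Word: "grandmother"
Syllable breakdown: grand · moth · er
Counting: 3 parts
= 3 syllables


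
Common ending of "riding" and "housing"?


Word 1: "riding"
Word 2: "housing"
Comparing from end:
  Pos -1: 'g' == 'g'
  Pos -2: 'n' == 'n'
  Pos -3: 'i' == 'i'
  Pos -4: 'd' != 's' (stop)
LCS = "ing" (length 3)


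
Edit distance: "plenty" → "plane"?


Word 1: "plenty" (length 6)
Word 2: "plane" (length 5)
One optimal edit sequence (insert/delete/substitute each cost 1):
  1. keep 'p'
  2. keep 'l'
  3. substitute 'e' -> 'a'  (+1)
  4. keep 'n'
  5. delete 't'  (+1)
  6. substitute 'y' -> 'e'  (+1)
Total edit operations: 3
Edit distance = 3


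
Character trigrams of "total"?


Word: "total" (length 5)
Number of trigrams = 5 - 3 + 1 = 3
  Position 0: "tot"
  Position 1: "ota"
  Position 2: "tal"
Trigrams = "tot", "ota", "tal"


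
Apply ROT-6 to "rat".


Word: "rat"
Shift: 6
Each letter → (letter + shift) mod 26:
  'r' (17) + 6 = 23 → 'x'
  'a' (0) + 6 = 6 → 'g'
  't' (19) + 6 = 25 → 'z'
Result = "xgz"


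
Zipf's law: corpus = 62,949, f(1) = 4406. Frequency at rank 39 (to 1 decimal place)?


Zipf's law: f(r) = f(1) / r
f(1) = 4406
f(39) = 4406 / 39
= 113.0 occurrences


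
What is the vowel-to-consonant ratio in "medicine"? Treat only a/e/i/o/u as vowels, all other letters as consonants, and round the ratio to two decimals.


Word: "medicine"
Vowels (a,e,i,o,u): 4
Consonants: 4
Ratio = 4/4
= 1.00


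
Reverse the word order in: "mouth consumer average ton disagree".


Original: "mouth consumer average ton disagree"
Words (1..n): mouth | consumer | average | ton | disagree
Reversed (n..1): disagree | ton | average | consumer | mouth
Result = "disagree ton average consumer mouth"


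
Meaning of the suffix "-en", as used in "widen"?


Suffix: -en
As in: widen -> wide + -en, with a spelling change
Meaning = to make / become


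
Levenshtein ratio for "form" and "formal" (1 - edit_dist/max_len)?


Word 1: "form" (length 4)
Word 2: "formal" (length 6)
One optimal edit sequence:
  1. keep 'f'
  2. keep 'o'
  3. keep 'r'
  4. keep 'm'
  5. insert 'a'  (+1)
  6. insert 'l'  (+1)
Edit distance = 2
Max length = max(4, 6) = 6
Similarity = 1 - 2/6
= 0.6667


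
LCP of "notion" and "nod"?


Word 1: "notion"
Word 2: "nod"
Comparing from start:
  Pos 0: 'n' == 'n'
  Pos 1: 'o' == 'o'
  Pos 2: 't' != 'd' (stop)
LCP = "no" (length 2)


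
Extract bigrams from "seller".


Word: "seller" (length 6)
Number of bigrams = 6 - 2 + 1 = 5
  Position 0: "se"
  Position 1: "el"
  Position 2: "ll"
  Position 3: "le"
  Position 4: "er"
Bigrams = "se", "el", "ll", "le", "er"


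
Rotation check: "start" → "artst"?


Word: "start", Candidate: "artst"
Method: check if candidate is substring of word+word
"startstart" contains "artst"? Yes
Is rotation = Yes


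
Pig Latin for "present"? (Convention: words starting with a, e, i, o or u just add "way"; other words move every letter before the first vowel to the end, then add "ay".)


Word: "present"
Starts with consonant(s) → move to end, add 'ay'
Consonant cluster: "pr"
Pig Latin = "esentpray"


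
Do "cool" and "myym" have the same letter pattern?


Pattern of "cool": [0, 1, 1, 2]
Pattern of "myym": [0, 1, 1, 0]
Patterns do not match
Same pattern = No


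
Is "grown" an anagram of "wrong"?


Word 1: "wrong" → sorted: gnorw
Word 2: "grown" → sorted: gnorw
Same letters? gnorw == gnorw
Anagram = Yes


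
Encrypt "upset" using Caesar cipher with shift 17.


Word: "upset"
Shift: 17
Each letter → (letter + shift) mod 26:
  'u' (20) + 17 = 11 → 'l'
  'p' (15) + 17 = 6 → 'g'
  's' (18) + 17 = 9 → 'j'
  'e' (4) + 17 = 21 → 'v'
  't' (19) + 17 = 10 → 'k'
Result = "lgjvk"


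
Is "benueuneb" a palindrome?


Word: "benueuneb"
Reversed: "benueuneb"
Forward == Backward? benueuneb == benueuneb
Palindrome = Yes


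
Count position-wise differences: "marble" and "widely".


Comparing character by character (same length = 6):
  Pos 0: 'm' vs 'w' !=
  Pos 1: 'a' vs 'i' !=
  Pos 2: 'r' vs 'd' !=
  Pos 3: 'b' vs 'e' !=
  Pos 4: 'l' vs 'l' =
  Pos 5: 'e' vs 'y' !=
Hamming distance = 5


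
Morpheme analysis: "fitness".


Word: "fitness"
Morphemes: fit / -ness
Each morpheme carries meaning
= 2 morphemes


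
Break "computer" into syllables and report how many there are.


Word: "computer"
Syllable breakdown: com / pu / ter
Counting: 3 parts
= 3 syllables


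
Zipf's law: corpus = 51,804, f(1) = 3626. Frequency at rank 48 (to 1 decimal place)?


Zipf's law: f(r) = f(1) / r
f(1) = 3626
f(48) = 3626 / 48
= 75.5 occurrences


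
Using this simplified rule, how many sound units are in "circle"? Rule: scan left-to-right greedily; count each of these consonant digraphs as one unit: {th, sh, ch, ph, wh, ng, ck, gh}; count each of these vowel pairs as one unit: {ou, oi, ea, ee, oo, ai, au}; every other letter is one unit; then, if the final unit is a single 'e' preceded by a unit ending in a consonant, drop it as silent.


Word: "circle" (6 letters)
Left-to-right scan:
  1. 'c' (letter)
  2. 'i' (letter)
  3. 'r' (letter)
  4. 'c' (letter)
  5. 'l' (letter)
  6. 'e' (letter)
Units from scan: 6
Final unit is 'e' after a consonant -> drop as silent (-1)
Sound units = 5 units


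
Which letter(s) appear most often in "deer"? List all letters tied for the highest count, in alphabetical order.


Word: "deer"
Letter counts:
  'd': 1
  'e': 2
  'r': 1
Maximum count = 2
Most frequent = 'e' (2 times each)


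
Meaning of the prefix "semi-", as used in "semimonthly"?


Prefix: semi-
Example: semimonthly (semi- + monthly)
Meaning = half


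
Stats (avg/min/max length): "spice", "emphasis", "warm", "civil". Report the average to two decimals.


Lengths: "spice"=5, "emphasis"=8, "warm"=4, "civil"=5
Sum = 22, Count = 4
Average = 22/4 = 5.50
= avg=5.50, min=4, max=8


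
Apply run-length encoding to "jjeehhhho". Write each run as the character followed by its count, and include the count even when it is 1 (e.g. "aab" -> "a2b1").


String: "jjeehhhho"
Scanning for consecutive runs:
  'j' x 2
  'e' x 2
  'h' x 4
  'o' x 1
RLE = "j2e2h4o1"


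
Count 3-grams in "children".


Word: "children" (length 8)
Number of 3-grams = length - 3 + 1 = 8 - 3 + 1
= 6


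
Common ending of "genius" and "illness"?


Word 1: "genius"
Word 2: "illness"
Comparing from end:
  Pos -1: 's' == 's'
  Pos -2: 'u' != 's' (stop)
LCS = "s" (length 1)


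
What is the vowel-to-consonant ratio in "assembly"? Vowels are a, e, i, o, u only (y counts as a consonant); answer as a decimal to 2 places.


Word: "assembly"
Vowels (a,e,i,o,u): 2
Consonants: 6
Ratio = 2/6
= 0.33


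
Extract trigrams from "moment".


Word: "moment" (length 6)
Number of trigrams = 6 - 3 + 1 = 4
  Position 0: "mom"
  Position 1: "ome"
  Position 2: "men"
  Position 3: "ent"
Trigrams = "mom", "ome", "men", "ent"


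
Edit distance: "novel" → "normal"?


Word 1: "novel" (length 5)
Word 2: "normal" (length 6)
One optimal edit sequence (insert/delete/substitute each cost 1):
  1. keep 'n'
  2. keep 'o'
  3. insert 'r'  (+1)
  4. substitute 'v' -> 'm'  (+1)
  5. substitute 'e' -> 'a'  (+1)
  6. keep 'l'
Total edit operations: 3
Edit distance = 3


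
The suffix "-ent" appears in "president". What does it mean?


Suffix: -ent
Example: president = preside + -ent, with a spelling change
Meaning = one who / that which


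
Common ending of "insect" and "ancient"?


Word 1: "insect"
Word 2: "ancient"
Comparing from end:
  Pos -1: 't' == 't'
  Pos -2: 'c' != 'n' (stop)
LCS = "t" (length 1)


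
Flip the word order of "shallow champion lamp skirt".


Original: "shallow champion lamp skirt"
Words (1..n): shallow | champion | lamp | skirt
Reversed (n..1): skirt | lamp | champion | shallow
Result = "skirt lamp champion shallow"


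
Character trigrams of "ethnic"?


Word: "ethnic" (length 6)
Number of trigrams = 6 - 3 + 1 = 4
  Position 0: "eth"
  Position 1: "thn"
  Position 2: "hni"
  Position 3: "nic"
Trigrams = "eth", "thn", "hni", "nic"


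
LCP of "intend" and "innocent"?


Word 1: "intend"
Word 2: "innocent"
Comparing from start:
  Pos 0: 'i' == 'i'
  Pos 1: 'n' == 'n'
  Pos 2: 't' != 'n' (stop)
LCP = "in" (length 2)


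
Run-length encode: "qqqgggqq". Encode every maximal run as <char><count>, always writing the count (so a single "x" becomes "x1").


String: "qqqgggqq"
Scanning for consecutive runs:
  'q' x 3
  'g' x 3
  'q' x 2
RLE = "q3g3q2"


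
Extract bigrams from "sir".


Word: "sir" (length 3)
Number of bigrams = 3 - 2 + 1 = 2
  Position 0: "si"
  Position 1: "ir"
Bigrams = "si", "ir"


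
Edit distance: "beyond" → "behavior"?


Word 1: "beyond" (length 6)
Word 2: "behavior" (length 8)
One optimal edit sequence (insert/delete/substitute each cost 1):
  1. keep 'b'
  2. keep 'e'
  3. insert 'h'  (+1)
  4. insert 'a'  (+1)
  5. substitute 'y' -> 'v'  (+1)
  6. substitute 'o' -> 'i'  (+1)
  7. substitute 'n' -> 'o'  (+1)
  8. substitute 'd' -> 'r'  (+1)
Total edit operations: 6
Edit distance = 6


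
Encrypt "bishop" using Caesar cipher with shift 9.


Word: "bishop"
Shift: 9
Each letter → (letter + shift) mod 26:
  'b' (1) + 9 = 10 → 'k'
  'i' (8) + 9 = 17 → 'r'
  's' (18) + 9 = 1 → 'b'
  'h' (7) + 9 = 16 → 'q'
  'o' (14) + 9 = 23 → 'x'
  'p' (15) + 9 = 24 → 'y'
Result = "krbqxy"


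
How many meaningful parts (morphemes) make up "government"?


Word: "government"
Morphemes: govern + -ment
Each morpheme carries meaning
= 2 morphemes


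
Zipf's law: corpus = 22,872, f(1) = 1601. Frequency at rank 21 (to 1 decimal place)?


Zipf's law: f(r) = f(1) / r
f(1) = 1601
f(21) = 1601 / 21
= 76.2 occurrences


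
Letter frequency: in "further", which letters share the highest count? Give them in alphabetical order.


Word: "further"
Letter counts:
  'e': 1
  'f': 1
  'h': 1
  'r': 2
  't': 1
  'u': 1
Maximum count = 2
Most frequent = 'r' (2 times each)


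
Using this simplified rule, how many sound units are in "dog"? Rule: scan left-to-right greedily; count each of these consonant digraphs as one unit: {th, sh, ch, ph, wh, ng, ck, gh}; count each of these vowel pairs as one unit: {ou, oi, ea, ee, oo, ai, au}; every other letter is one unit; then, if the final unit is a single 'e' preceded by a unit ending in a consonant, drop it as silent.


Word: "dog" (3 letters)
Left-to-right scan:
  1. 'd' (letter)
  2. 'o' (letter)
  3. 'g' (letter)
Units from scan: 3
Sound units = 3 units


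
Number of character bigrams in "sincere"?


Word: "sincere" (length 7)
Number of 2-grams = length - 2 + 1 = 7 - 2 + 1
= 6


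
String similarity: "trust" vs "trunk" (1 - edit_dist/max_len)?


Word 1: "trust" (length 5)
Word 2: "trunk" (length 5)
One optimal edit sequence:
  1. keep 't'
  2. keep 'r'
  3. keep 'u'
  4. substitute 's' -> 'n'  (+1)
  5. substitute 't' -> 'k'  (+1)
Edit distance = 2
Max length = max(5, 5) = 5
Similarity = 1 - 2/5
= 0.6000


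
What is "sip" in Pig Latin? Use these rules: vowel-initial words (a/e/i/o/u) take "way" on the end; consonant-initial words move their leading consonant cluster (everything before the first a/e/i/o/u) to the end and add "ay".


Word: "sip"
Starts with consonant(s) → move to end, add 'ay'
Consonant cluster: "s"
Pig Latin = "ipsay"


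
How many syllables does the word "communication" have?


Word: "communication"
Syllable breakdown: com / mu / ni / ca / tion
Counting: 5 parts
= 5 syllables


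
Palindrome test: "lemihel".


Word: "lemihel"
Reversed: "lehimel"
Forward == Backward? lemihel != lehimel
Palindrome = No


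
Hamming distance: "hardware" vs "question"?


Comparing character by character (same length = 8):
  Pos 0: 'h' vs 'q' !=
  Pos 1: 'a' vs 'u' !=
  Pos 2: 'r' vs 'e' !=
  Pos 3: 'd' vs 's' !=
  Pos 4: 'w' vs 't' !=
  Pos 5: 'a' vs 'i' !=
  Pos 6: 'r' vs 'o' !=
  Pos 7: 'e' vs 'n' !=
Hamming distance = 8


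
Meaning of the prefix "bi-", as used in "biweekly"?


Prefix: bi-
Example: biweekly = bi- + weekly
Meaning = two


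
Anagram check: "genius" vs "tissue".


Word 1: "genius" → sorted: eginsu
Word 2: "tissue" → sorted: eisstu
Same letters? eginsu != eisstu
Anagram = No


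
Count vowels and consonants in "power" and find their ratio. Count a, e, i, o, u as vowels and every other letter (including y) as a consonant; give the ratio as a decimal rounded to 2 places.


Word: "power"
Vowels (a,e,i,o,u): 2
Consonants: 3
Ratio = 2/3
= 0.67


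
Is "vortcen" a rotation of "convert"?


Word: "convert", Candidate: "vortcen"
Method: check if candidate is substring of word+word
"convertconvert" contains "vortcen"? No
Is rotation = No


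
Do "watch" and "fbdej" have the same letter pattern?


Pattern of "watch": [0, 1, 2, 3, 4]
Pattern of "fbdej": [0, 1, 2, 3, 4]
Patterns match
Same pattern = Yes


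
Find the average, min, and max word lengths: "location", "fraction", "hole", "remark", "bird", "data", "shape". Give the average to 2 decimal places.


Lengths: "location"=8, "fraction"=8, "hole"=4, "remark"=6, "bird"=4, "data"=4, "shape"=5
Sum = 39, Count = 7
Average = 39/7 = 5.57
= avg=5.57, min=4, max=8


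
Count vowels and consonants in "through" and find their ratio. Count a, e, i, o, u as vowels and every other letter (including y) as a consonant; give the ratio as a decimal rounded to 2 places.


Word: "through"
Vowels (a,e,i,o,u): 2
Consonants: 5
Ratio = 2/5
= 0.40


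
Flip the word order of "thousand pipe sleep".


Original: "thousand pipe sleep"
Words (1..n): thousand | pipe | sleep
Reversed (n..1): sleep | pipe | thousand
Result = "sleep pipe thousand"


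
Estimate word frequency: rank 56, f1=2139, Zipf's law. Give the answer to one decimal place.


Zipf's law: f(r) = f(1) / r
f(1) = 2139
f(56) = 2139 / 56
= 38.2 occurrences


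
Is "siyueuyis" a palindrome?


Word: "siyueuyis"
Reversed: "siyueuyis"
Forward == Backward? siyueuyis == siyueuyis
Palindrome = Yes


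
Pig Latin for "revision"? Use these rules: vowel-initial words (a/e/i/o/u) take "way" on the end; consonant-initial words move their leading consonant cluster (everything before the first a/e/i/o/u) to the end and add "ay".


Word: "revision"
Starts with consonant(s) → move to end, add 'ay'
Consonant cluster: "r"
Pig Latin = "evisionray"


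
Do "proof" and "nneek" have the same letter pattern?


Pattern of "proof": [0, 1, 2, 2, 3]
Pattern of "nneek": [0, 0, 1, 1, 2]
Patterns do not match
Same pattern = No


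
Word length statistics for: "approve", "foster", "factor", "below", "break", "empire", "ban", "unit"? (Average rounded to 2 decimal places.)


Lengths: "approve"=7, "foster"=6, "factor"=6, "below"=5, "break"=5, "empire"=6, "ban"=3, "unit"=4
Sum = 42, Count = 8
Average = 42/8 = 5.25
= avg=5.25, min=3, max=7


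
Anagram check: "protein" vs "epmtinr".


Word 1: "protein" → sorted: einoprt
Word 2: "epmtinr" → sorted: eimnprt
Same letters? einoprt != eimnprt
Anagram = No


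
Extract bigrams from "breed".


Word: "breed" (length 5)
Number of bigrams = 5 - 2 + 1 = 4
  Position 0: "br"
  Position 1: "re"
  Position 2: "ee"
  Position 3: "ed"
Bigrams = "br", "re", "ee", "ed"


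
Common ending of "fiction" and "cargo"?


Word 1: "fiction"
Word 2: "cargo"
Comparing from end:
  Pos -1: 'n' != 'o' (stop)
LCS = "" (length 0)


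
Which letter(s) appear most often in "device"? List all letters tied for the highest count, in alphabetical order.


Word: "device"
Letter counts:
  'c': 1
  'd': 1
  'e': 2
  'i': 1
  'v': 1
Maximum count = 2
Most frequent = 'e' (2 times each)


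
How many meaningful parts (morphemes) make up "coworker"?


Word: "coworker"
Morphemes: co- / work / -er
Each morpheme carries meaning
= 3 morphemes


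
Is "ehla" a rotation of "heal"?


Word: "heal", Candidate: "ehla"
Method: check if candidate is substring of word+word
"healheal" contains "ehla"? No
Is rotation = No


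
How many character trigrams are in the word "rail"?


Word: "rail" (length 4)
Number of 3-grams = length - 3 + 1 = 4 - 3 + 1
= 2


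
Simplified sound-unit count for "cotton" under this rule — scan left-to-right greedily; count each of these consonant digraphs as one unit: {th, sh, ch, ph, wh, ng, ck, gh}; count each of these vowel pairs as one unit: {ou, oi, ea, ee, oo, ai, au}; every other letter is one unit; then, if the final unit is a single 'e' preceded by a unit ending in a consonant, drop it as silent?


Word: "cotton" (6 letters)
Left-to-right scan:
  (1) 'c' (letter)
  (2) 'o' (letter)
  (3) 't' (letter)
  (4) 't' (letter)
  (5) 'o' (letter)
  (6) 'n' (letter)
Units from scan: 6
Sound units = 6 units


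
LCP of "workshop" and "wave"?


Word 1: "workshop"
Word 2: "wave"
Comparing from start:
  Pos 0: 'w' == 'w'
  Pos 1: 'o' != 'a' (stop)
LCP = "w" (length 1)


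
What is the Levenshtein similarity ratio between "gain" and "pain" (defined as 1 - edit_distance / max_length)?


Word 1: "gain" (length 4)
Word 2: "pain" (length 4)
One optimal edit sequence:
  1. substitute 'g' -> 'p'  (+1)
  2. keep 'a'
  3. keep 'i'
  4. keep 'n'
Edit distance = 1
Max length = max(4, 4) = 4
Similarity = 1 - 1/4
= 0.7500


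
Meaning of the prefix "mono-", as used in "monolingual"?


Prefix: mono-
Example: monolingual = mono- + lingual
Meaning = one


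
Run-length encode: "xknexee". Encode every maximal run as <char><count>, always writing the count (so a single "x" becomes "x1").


String: "xknexee"
Scanning for consecutive runs:
  'x' x 1
  'k' x 1
  'n' x 1
  'e' x 1
  'x' x 1
  'e' x 2
RLE = "x1k1n1e1x1e2"


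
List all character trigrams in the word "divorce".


Word: "divorce" (length 7)
Number of trigrams = 7 - 3 + 1 = 5
  Position 0: "div"
  Position 1: "ivo"
  Position 2: "vor"
  Position 3: "orc"
  Position 4: "rce"
Trigrams = "div", "ivo", "vor", "orc", "rce"


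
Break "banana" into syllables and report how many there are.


Word: "banana"
Syllable breakdown: ba | na | na
Counting: 3 parts
= 3 syllables


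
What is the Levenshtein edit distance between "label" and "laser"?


Word 1: "label" (length 5)
Word 2: "laser" (length 5)
One optimal edit sequence (insert/delete/substitute each cost 1):
  1. keep 'l'
  2. keep 'a'
  3. substitute 'b' -> 's'  (+1)
  4. keep 'e'
  5. substitute 'l' -> 'r'  (+1)
Total edit operations: 2
Edit distance = 2


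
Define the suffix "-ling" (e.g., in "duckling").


Suffix: -ling
Example: duckling (duck + -ling)
Meaning = small / young


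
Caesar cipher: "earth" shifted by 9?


Word: "earth"
Shift: 9
Each letter → (letter + shift) mod 26:
  'e' (4) + 9 = 13 → 'n'
  'a' (0) + 9 = 9 → 'j'
  'r' (17) + 9 = 0 → 'a'
  't' (19) + 9 = 2 → 'c'
  'h' (7) + 9 = 16 → 'q'
Result = "njacq"


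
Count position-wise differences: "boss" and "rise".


Comparing character by character (same length = 4):
  Pos 0: 'b' vs 'r' !=
  Pos 1: 'o' vs 'i' !=
  Pos 2: 's' vs 's' =
  Pos 3: 's' vs 'e' !=
Hamming distance = 3


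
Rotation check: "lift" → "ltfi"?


Word: "lift", Candidate: "ltfi"
Method: check if candidate is substring of word+word
"liftlift" contains "ltfi"? No
Is rotation = No


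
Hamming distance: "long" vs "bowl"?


Comparing character by character (same length = 4):
  Pos 0: 'l' vs 'b' !=
  Pos 1: 'o' vs 'o' =
  Pos 2: 'n' vs 'w' !=
  Pos 3: 'g' vs 'l' !=
Hamming distance = 3


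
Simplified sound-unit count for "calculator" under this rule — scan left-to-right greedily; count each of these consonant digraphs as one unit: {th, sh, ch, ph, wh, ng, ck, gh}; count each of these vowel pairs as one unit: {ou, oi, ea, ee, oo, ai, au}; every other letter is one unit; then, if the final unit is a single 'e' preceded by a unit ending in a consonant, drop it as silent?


Word: "calculator" (10 letters)
Left-to-right scan:
  1. 'c' (letter)
  2. 'a' (letter)
  3. 'l' (letter)
  4. 'c' (letter)
  5. 'u' (letter)
  6. 'l' (letter)
  7. 'a' (letter)
  8. 't' (letter)
  9. 'o' (letter)
  10. 'r' (letter)
Units from scan: 10
Sound units = 10 units


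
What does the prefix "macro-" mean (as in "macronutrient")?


Prefix: macro-
Example: macronutrient = macro- + nutrient
Meaning = large


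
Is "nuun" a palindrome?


Word: "nuun"
Reversed: "nuun"
Forward == Backward? nuun == nuun
Palindrome = Yes


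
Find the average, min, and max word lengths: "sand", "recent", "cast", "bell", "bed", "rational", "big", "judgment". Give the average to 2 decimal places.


Lengths: "sand"=4, "recent"=6, "cast"=4, "bell"=4, "bed"=3, "rational"=8, "big"=3, "judgment"=8
Sum = 40, Count = 8
Average = 40/8 = 5.00
= avg=5.00, min=3, max=8


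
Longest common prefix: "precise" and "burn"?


Word 1: "precise"
Word 2: "burn"
Comparing from start:
  Pos 0: 'p' != 'b' (stop)
LCP = "" (length 0)


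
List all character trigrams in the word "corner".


Word: "corner" (length 6)
Number of trigrams = 6 - 3 + 1 = 4
  Position 0: "cor"
  Position 1: "orn"
  Position 2: "rne"
  Position 3: "ner"
Trigrams = "cor", "orn", "rne", "ner"


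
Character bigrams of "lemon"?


Word: "lemon" (length 5)
Number of bigrams = 5 - 2 + 1 = 4
  Position 0: "le"
  Position 1: "em"
  Position 2: "mo"
  Position 3: "on"
Bigrams = "le", "em", "mo", "on"


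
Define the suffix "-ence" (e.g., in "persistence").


Suffix: -ence
As in: persistence -> persist + -ence
Meaning = state of


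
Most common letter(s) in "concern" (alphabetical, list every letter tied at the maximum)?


Word: "concern"
Letter counts:
  'c': 2
  'e': 1
  'n': 2
  'o': 1
  'r': 1
Maximum count = 2
Most frequent = 'c', 'n' (2 times each)


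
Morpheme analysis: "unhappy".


Word: "unhappy"
Morphemes: un- | happy
Each morpheme carries meaning
= 2 morphemes


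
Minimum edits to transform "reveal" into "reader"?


Word 1: "reveal" (length 6)
Word 2: "reader" (length 6)
One optimal edit sequence (insert/delete/substitute each cost 1):
  1. keep 'r'
  2. keep 'e'
  3. substitute 'v' -> 'a'  (+1)
  4. substitute 'e' -> 'd'  (+1)
  5. substitute 'a' -> 'e'  (+1)
  6. substitute 'l' -> 'r'  (+1)
Total edit operations: 4
Edit distance = 4


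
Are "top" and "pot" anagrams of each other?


Word 1: "top" → sorted: opt
Word 2: "pot" → sorted: opt
Same letters? opt == opt
Anagram = Yes


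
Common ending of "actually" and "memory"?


Word 1: "actually"
Word 2: "memory"
Comparing from end:
  Pos -1: 'y' == 'y'
  Pos -2: 'l' != 'r' (stop)
LCS = "y" (length 1)


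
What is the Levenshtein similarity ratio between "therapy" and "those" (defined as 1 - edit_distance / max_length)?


Word 1: "therapy" (length 7)
Word 2: "those" (length 5)
One optimal edit sequence:
  1. keep 't'
  2. keep 'h'
  3. delete 'e'  (+1)
  4. delete 'r'  (+1)
  5. substitute 'a' -> 'o'  (+1)
  6. substitute 'p' -> 's'  (+1)
  7. substitute 'y' -> 'e'  (+1)
Edit distance = 5
Max length = max(7, 5) = 7
Similarity = 1 - 5/7
= 0.2857


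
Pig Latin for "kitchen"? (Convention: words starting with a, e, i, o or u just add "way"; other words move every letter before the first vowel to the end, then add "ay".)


Word: "kitchen"
Starts with consonant(s) → move to end, add 'ay'
Consonant cluster: "k"
Pig Latin = "itchenkay"


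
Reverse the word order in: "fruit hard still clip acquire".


Original: "fruit hard still clip acquire"
Words (1..n): fruit | hard | still | clip | acquire
Reversed (n..1): acquire | clip | still | hard | fruit
Result = "acquire clip still hard fruit"


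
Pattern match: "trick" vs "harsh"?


Pattern of "trick": [0, 1, 2, 3, 4]
Pattern of "harsh": [0, 1, 2, 3, 0]
Patterns do not match
Same pattern = No


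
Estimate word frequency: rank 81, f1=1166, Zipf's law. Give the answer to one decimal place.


Zipf's law: f(r) = f(1) / r
f(1) = 1166
f(81) = 1166 / 81
= 14.4 occurrences


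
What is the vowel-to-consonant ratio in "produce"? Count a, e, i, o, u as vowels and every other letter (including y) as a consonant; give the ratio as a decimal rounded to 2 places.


Word: "produce"
Vowels (a,e,i,o,u): 3
Consonants: 4
Ratio = 3/4
= 0.75


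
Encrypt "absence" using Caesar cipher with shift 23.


Word: "absence"
Shift: 23
Each letter → (letter + shift) mod 26:
  'a' (0) + 23 = 23 → 'x'
  'b' (1) + 23 = 24 → 'y'
  's' (18) + 23 = 15 → 'p'
  'e' (4) + 23 = 1 → 'b'
  'n' (13) + 23 = 10 → 'k'
  'c' (2) + 23 = 25 → 'z'
  'e' (4) + 23 = 1 → 'b'
Result = "xypbkzb"


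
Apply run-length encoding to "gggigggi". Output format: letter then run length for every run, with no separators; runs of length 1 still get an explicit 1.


String: "gggigggi"
Scanning for consecutive runs:
  'g' x 3
  'i' x 1
  'g' x 3
  'i' x 1
RLE = "g3i1g3i1"


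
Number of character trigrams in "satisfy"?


Word: "satisfy" (length 7)
Number of 3-grams = length - 3 + 1 = 7 - 3 + 1
= 5


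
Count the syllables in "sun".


Word: "sun"
Syllable breakdown: sun
Counting: 1 part
= 1 syllable


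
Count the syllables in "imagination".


Word: "imagination"
Syllable breakdown: i | mag | i | na | tion
Counting: 5 parts
= 5 syllables


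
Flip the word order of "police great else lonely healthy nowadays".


Original: "police great else lonely healthy nowadays"
Words (1..n): police | great | else | lonely | healthy | nowadays
Reversed (n..1): nowadays | healthy | lonely | else | great | police
Result = "nowadays healthy lonely else great police"


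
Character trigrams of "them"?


Word: "them" (length 4)
Number of trigrams = 4 - 3 + 1 = 2
  Position 0: "the"
  Position 1: "hem"
Trigrams = "the", "hem"


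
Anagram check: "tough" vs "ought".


Word 1: "tough" → sorted: ghotu
Word 2: "ought" → sorted: ghotu
Same letters? ghotu == ghotu
Anagram = Yes


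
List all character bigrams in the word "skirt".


Word: "skirt" (length 5)
Number of bigrams = 5 - 2 + 1 = 4
  Position 0: "sk"
  Position 1: "ki"
  Position 2: "ir"
  Position 3: "rt"
Bigrams = "sk", "ki", "ir", "rt"


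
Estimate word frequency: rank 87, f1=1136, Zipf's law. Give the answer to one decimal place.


Zipf's law: f(r) = f(1) / r
f(1) = 1136
f(87) = 1136 / 87
= 13.1 occurrences


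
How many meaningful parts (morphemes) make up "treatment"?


Word: "treatment"
Morphemes: treat / -ment
Each morpheme carries meaning
= 2 morphemes


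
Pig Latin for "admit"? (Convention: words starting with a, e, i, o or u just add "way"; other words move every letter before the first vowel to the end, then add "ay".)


Word: "admit"
Starts with vowel → add 'way'
Pig Latin = "admitway"


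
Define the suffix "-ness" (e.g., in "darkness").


Suffix: -ness
Example: darkness (dark + -ness)
Meaning = state of being


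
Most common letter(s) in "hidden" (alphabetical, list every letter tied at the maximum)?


Word: "hidden"
Letter counts:
  'd': 2
  'e': 1
  'h': 1
  'i': 1
  'n': 1
Maximum count = 2
Most frequent = 'd' (2 times each)


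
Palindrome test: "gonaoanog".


Word: "gonaoanog"
Reversed: "gonaoanog"
Forward == Backward? gonaoanog == gonaoanog
Palindrome = Yes


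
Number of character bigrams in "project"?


Word: "project" (length 7)
Number of 2-grams = length - 2 + 1 = 7 - 2 + 1
= 6


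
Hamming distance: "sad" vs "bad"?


Comparing character by character (same length = 3):
  Pos 0: 's' vs 'b' !=
  Pos 1: 'a' vs 'a' =
  Pos 2: 'd' vs 'd' =
Hamming distance = 1


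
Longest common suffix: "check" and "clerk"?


Word 1: "check"
Word 2: "clerk"
Comparing from end:
  Pos -1: 'k' == 'k'
  Pos -2: 'c' != 'r' (stop)
LCS = "k" (length 1)


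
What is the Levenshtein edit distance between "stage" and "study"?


Word 1: "stage" (length 5)
Word 2: "study" (length 5)
One optimal edit sequence (insert/delete/substitute each cost 1):
  1. keep 's'
  2. keep 't'
  3. substitute 'a' -> 'u'  (+1)
  4. substitute 'g' -> 'd'  (+1)
  5. substitute 'e' -> 'y'  (+1)
Total edit operations: 3
Edit distance = 3


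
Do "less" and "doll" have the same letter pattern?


Pattern of "less": [0, 1, 2, 2]
Pattern of "doll": [0, 1, 2, 2]
Patterns match
Same pattern = Yes


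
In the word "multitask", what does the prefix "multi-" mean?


Prefix: multi-
As in: multitask -> multi- + task
Meaning = many


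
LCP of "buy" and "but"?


Word 1: "buy"
Word 2: "but"
Comparing from start:
  Pos 0: 'b' == 'b'
  Pos 1: 'u' == 'u'
  Pos 2: 'y' != 't' (stop)
LCP = "bu" (length 2)


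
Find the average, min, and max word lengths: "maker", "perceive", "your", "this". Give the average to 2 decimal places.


Lengths: "maker"=5, "perceive"=8, "your"=4, "this"=4
Sum = 21, Count = 4
Average = 21/4 = 5.25
= avg=5.25, min=4, max=8


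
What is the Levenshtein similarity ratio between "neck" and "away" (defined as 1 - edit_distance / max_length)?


Word 1: "neck" (length 4)
Word 2: "away" (length 4)
One optimal edit sequence:
  1. substitute 'n' -> 'a'  (+1)
  2. substitute 'e' -> 'w'  (+1)
  3. substitute 'c' -> 'a'  (+1)
  4. substitute 'k' -> 'y'  (+1)
Edit distance = 4
Max length = max(4, 4) = 4
Similarity = 1 - 4/4
= 0.0000


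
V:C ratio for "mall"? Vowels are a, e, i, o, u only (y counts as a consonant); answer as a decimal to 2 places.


Word: "mall"
Vowels (a,e,i,o,u): 1
Consonants: 3
Ratio = 1/3
= 0.33


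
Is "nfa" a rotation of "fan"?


Word: "fan", Candidate: "nfa"
Method: check if candidate is substring of word+word
"fanfan" contains "nfa"? Yes
Is rotation = Yes


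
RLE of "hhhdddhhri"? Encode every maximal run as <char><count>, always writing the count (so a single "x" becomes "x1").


String: "hhhdddhhri"
Scanning for consecutive runs:
  'h' x 3
  'd' x 3
  'h' x 2
  'r' x 1
  'i' x 1
RLE = "h3d3h2r1i1"


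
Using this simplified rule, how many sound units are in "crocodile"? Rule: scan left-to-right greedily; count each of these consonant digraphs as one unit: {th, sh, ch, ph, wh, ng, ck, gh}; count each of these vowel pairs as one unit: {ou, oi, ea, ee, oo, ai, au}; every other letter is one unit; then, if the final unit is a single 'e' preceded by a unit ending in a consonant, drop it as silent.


Word: "crocodile" (9 letters)
Left-to-right scan:
  (1) 'c' (letter)
  (2) 'r' (letter)
  (3) 'o' (letter)
  (4) 'c' (letter)
  (5) 'o' (letter)
  (6) 'd' (letter)
  (7) 'i' (letter)
  (8) 'l' (letter)
  (9) 'e' (letter)
Units from scan: 9
Final unit is 'e' after a consonant -> drop as silent (-1)
Sound units = 8 units


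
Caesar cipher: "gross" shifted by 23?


Word: "gross"
Shift: 23
Each letter → (letter + shift) mod 26:
  'g' (6) + 23 = 3 → 'd'
  'r' (17) + 23 = 14 → 'o'
  'o' (14) + 23 = 11 → 'l'
  's' (18) + 23 = 15 → 'p'
  's' (18) + 23 = 15 → 'p'
Result = "dolpp"


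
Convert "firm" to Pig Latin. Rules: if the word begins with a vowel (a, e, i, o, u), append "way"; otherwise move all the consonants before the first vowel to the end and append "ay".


Word: "firm"
Starts with consonant(s) → move to end, add 'ay'
Consonant cluster: "f"
Pig Latin = "irmfay"


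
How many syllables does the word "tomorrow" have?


Word: "tomorrow"
Syllable breakdown: to-mor-row
Counting: 3 parts
= 3 syllables


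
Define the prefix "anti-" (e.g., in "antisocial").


Prefix: anti-
As in: antisocial -> anti- + social
Meaning = against


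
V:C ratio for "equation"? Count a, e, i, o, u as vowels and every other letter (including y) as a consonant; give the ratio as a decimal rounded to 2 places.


Word: "equation"
Vowels (a,e,i,o,u): 5
Consonants: 3
Ratio = 5/3
= 1.67


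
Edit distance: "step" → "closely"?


Word 1: "step" (length 4)
Word 2: "closely" (length 7)
One optimal edit sequence (insert/delete/substitute each cost 1):
  1. insert 'c'  (+1)
  2. insert 'l'  (+1)
  3. insert 'o'  (+1)
  4. keep 's'
  5. substitute 't' -> 'e'  (+1)
  6. substitute 'e' -> 'l'  (+1)
  7. substitute 'p' -> 'y'  (+1)
Total edit operations: 6
Edit distance = 6


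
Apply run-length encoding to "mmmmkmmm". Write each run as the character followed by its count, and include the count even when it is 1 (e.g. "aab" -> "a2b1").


String: "mmmmkmmm"
Scanning for consecutive runs:
  'm' x 4
  'k' x 1
  'm' x 3
RLE = "m4k1m3"


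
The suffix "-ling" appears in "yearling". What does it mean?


Suffix: -ling
As in: yearling -> year + -ling
Meaning = small / young
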